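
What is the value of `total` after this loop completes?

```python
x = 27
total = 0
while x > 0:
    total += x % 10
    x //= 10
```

Sum digits of 27
`total` takes the values: 0 → 7 → 9

Answer: 9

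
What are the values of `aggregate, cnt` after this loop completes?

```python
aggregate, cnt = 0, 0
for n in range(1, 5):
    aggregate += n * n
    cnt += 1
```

Sum of squares and count
`aggregate, cnt` takes the values: (0, 0) → (1, 0) → (1, 1) → (5, 1) → (5, 2) → (14, 2) → (14, 3) → (30, 3) → (30, 4)

Answer: 30, 4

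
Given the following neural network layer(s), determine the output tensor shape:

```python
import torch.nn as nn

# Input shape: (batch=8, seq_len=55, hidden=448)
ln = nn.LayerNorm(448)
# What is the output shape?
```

Input: (8, 55, 448) -> Output: (8, 55, 448)

Answer: (8, 55, 448)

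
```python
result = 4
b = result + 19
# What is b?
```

Trace:
`result = 4` → result = 4
`b = result + 19` → b = 23
So b = 23

Answer: 23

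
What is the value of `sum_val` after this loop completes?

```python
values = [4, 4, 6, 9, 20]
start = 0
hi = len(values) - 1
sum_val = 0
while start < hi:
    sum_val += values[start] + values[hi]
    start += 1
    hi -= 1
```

Sum of pairs from ends
`sum_val` takes the values: 0 → 24 → 37

Answer: 37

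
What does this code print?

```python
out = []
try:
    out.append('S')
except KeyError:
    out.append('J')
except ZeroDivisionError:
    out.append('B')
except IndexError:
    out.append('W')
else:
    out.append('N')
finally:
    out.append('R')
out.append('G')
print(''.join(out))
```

Execution trace: 'S' (try body, no exception) → 'N' (else) → 'R' (finally) → 'G' (after the try/except). Output: SNRG

Answer: SNRG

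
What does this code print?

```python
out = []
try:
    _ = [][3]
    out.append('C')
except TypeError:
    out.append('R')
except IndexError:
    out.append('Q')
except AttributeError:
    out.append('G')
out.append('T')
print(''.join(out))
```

Execution trace: 'Q' (except IndexError) → 'T' (after the try/except). Output: QT

Answer: QT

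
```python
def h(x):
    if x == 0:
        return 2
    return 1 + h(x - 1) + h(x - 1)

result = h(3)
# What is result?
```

h(x) = 1 + 2·h(x-1), h(0)=2. Closed form: (2+1)·2^3 - 1 = 23.

Answer: 23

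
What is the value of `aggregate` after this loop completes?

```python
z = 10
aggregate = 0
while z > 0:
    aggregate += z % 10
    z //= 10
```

Sum digits of 10
`aggregate` takes the values: 0 → 1

Answer: 1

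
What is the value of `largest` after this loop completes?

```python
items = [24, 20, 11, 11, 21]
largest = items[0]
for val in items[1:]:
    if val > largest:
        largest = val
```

Maximum of [24, 20, 11, 11, 21]
`largest` takes the values: 24

Answer: 24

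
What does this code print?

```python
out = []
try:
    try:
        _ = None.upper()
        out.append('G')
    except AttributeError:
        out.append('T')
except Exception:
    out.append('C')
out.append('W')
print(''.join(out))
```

Execution trace: 'T' (inner except AttributeError) → 'W' (after the try/except). Output: TW

Answer: TW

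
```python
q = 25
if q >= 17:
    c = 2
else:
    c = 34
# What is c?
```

Trace:
`q = 25` → q = 25
`if q >= 17: ...` → q >= 17 is True → c = 2
So c = 2

Answer: 2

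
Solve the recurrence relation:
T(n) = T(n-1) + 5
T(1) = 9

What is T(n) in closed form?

Unrolling: T(n) = T(1) + 5·(n-1) = 9 + 5(n-1) = 5n + 4.

Answer: T(n) = 5n + 4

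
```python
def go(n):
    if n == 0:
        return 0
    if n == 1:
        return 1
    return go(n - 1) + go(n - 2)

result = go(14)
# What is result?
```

Build up from base cases: go(0)=0, go(1)=1, go(2)=1, go(3)=2, go(4)=3, go(5)=5, go(6)=8, ..., go(14)=377

Answer: 377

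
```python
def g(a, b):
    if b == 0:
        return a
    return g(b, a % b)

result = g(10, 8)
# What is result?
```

g(10, 8) -> g(8, 2) -> g(2, 0) -> 2

Answer: 2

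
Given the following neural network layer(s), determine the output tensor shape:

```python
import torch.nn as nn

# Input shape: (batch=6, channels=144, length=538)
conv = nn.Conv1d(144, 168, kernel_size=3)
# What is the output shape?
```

Input: (6, 144, 538) -> Output: (6, 168, 536)

Answer: (6, 168, 536)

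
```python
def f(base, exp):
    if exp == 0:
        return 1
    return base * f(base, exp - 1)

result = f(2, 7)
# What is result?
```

f(2, 7) = 2 * 2 * 2 * 2 * 2 * 2 * 2 = 128

Answer: 128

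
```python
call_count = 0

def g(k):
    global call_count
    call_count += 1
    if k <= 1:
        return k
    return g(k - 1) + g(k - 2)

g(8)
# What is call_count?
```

Calls(k) = 1 + Calls(k-1) + Calls(k-2); Calls(0)=Calls(1)=1. For k=8 this gives 67.

Answer: 67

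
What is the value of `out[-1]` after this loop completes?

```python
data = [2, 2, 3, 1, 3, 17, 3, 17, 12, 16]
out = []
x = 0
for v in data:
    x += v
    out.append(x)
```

Cumulative sum ends at 76
`out` takes the values: [] → [2] → [2, 4] → [2, 4, 7] → [2, 4, 7, 8] → [2, 4, 7, 8, 11] → [2, 4, 7, 8, 11, 28] → [2, 4, 7, 8, 11, 28, 31] → [2, 4, 7, 8, 11, 28, 31, 48] → [2, 4, 7, 8, 11, 28, 31, 48, 60] → [2, 4, 7, 8, 11, 28, 31, 48, 60, 76]
So `out[-1]` = 76

Answer: 76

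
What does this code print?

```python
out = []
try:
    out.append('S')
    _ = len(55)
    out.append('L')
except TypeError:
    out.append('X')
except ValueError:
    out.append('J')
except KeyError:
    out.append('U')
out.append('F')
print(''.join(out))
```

Execution trace: 'S' (try body) → 'X' (except TypeError) → 'F' (after the try/except). Output: SXF

Answer: SXF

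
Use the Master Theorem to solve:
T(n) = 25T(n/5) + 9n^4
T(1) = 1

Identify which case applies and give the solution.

a=25, b=5, f(n)=9n^4. log_5(25) = 2. Since c=4 > 2 and the regularity condition holds (25(n/5)^4 = (25/5^4)n^4 with 25/5^4 < 1), Case 3 applies: T(n) = Θ(f(n)) = O(n^4).

Answer: O(n^4) - Case 3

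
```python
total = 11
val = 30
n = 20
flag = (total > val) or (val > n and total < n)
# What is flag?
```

Trace:
`total = 11` → total = 11
`val = 30` → val = 30
`n = 20` → n = 20
`flag = (total > val) or (val > n and total < n)` → flag = True
So flag = True

Answer: True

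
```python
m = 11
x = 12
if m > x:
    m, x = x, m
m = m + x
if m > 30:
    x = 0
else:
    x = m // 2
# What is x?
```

Trace:
`m = 11` → m = 11
`x = 12` → x = 12
`if m > x: ...` → m > x is False → no variable changes
`m = m + x` → m = 23
`if m > 30: ...` → m > 30 is False, take else branch → x = 11
So x = 11

Answer: 11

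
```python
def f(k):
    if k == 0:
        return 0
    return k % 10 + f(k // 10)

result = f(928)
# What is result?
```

Sum of digits of 928: 8 + 2 + 9 = 19

Answer: 19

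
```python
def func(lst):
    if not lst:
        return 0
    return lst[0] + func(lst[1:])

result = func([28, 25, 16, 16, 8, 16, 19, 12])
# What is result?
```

28 + 25 + 16 + 16 + 8 + 16 + 19 + 12 + 0 = 140

Answer: 140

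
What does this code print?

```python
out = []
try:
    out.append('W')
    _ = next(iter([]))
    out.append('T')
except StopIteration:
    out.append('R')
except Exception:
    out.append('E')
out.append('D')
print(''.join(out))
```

Execution trace: 'W' (try body) → 'R' (except StopIteration) → 'D' (after the try/except). Output: WRD

Answer: WRD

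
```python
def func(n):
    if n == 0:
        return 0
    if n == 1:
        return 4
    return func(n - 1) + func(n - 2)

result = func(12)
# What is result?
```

Build up from base cases: func(0)=0, func(1)=4, func(2)=4, func(3)=8, func(4)=12, func(5)=20, func(6)=32, ..., func(12)=576

Answer: 576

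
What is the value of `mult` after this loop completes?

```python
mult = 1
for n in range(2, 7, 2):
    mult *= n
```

Product of even numbers 2 to 6
`mult` takes the values: 1 → 2 → 8 → 48

Answer: 48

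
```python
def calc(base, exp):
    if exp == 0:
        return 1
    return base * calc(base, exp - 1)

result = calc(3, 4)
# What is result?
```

calc(3, 4) = 3 * 3 * 3 * 3 = 81

Answer: 81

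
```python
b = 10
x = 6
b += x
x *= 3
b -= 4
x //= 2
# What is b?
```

Trace:
`b = 10` → b = 10
`x = 6` → x = 6
`b += x` → b = 16
`x *= 3` → x = 18
`b -= 4` → b = 12
`x //= 2` → x = 9
So b = 12

Answer: 12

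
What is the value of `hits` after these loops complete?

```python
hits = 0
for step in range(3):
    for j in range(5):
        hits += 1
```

3 * 5 = 15
`hits` takes the values: 0 → 1 → 2 → 3 → 4 → 5 → 6 → 7 → 8 → 9 → 10 → 11 → 12 → 13 → 14 → 15

Answer: 15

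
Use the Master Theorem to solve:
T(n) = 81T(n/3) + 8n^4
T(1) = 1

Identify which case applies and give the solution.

a=81, b=3, f(n)=8n^4. log_3(81) = 4. Since c=4 = 4, Case 2 applies: T(n) = Θ(n^log_b(a) · log n) = O(n^4 log n).

Answer: O(n^4 log n) - Case 2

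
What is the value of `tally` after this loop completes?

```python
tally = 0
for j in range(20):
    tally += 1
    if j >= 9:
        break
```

Loop breaks when j reaches 9, tally is 10
`tally` takes the values: 0 → 1 → 2 → 3 → 4 → 5 → 6 → 7 → 8 → 9 → 10

Answer: 10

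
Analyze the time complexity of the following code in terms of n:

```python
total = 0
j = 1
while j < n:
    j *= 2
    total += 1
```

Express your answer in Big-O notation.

Each loop level contributes: log n. Multiplying the contributions gives O(log n).

Answer: O(log n)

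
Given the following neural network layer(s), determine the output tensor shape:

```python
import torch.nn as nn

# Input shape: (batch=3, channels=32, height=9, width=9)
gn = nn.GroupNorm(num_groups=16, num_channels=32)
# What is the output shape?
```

Input: (3, 32, 9, 9) -> Output: (3, 32, 9, 9)

Answer: (3, 32, 9, 9)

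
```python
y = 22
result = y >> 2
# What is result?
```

Trace:
`y = 22` → y = 22
`result = y >> 2` → result = 5
So result = 5

Answer: 5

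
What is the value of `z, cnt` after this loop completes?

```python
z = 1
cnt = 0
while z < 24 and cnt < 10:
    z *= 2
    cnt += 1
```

Double until >= 24 or 10 iterations
`z, cnt` takes the values: (1, 0) → (2, 0) → (2, 1) → (4, 1) → (4, 2) → (8, 2) → (8, 3) → (16, 3) → (16, 4) → (32, 4) → (32, 5)

Answer: 32, 5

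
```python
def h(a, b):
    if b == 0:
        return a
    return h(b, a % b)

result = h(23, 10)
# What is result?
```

h(23, 10) -> h(10, 3) -> h(3, 1) -> h(1, 0) -> 1

Answer: 1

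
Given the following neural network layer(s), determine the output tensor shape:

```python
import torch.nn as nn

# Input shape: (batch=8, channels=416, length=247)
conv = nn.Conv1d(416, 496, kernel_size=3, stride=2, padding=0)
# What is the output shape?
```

Input: (8, 416, 247) -> Output: (8, 496, 123)

Answer: (8, 496, 123)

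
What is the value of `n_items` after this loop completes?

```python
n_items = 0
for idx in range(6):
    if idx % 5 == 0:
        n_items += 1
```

Count numbers divisible by 5 in range(6)
`n_items` takes the values: 0 → 1 → 2

Answer: 2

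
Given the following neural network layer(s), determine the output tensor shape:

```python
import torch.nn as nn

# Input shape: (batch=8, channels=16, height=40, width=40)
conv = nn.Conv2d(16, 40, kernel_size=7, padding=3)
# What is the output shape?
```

Input: (8, 16, 40, 40) -> Output: (8, 40, 40, 40)

Answer: (8, 40, 40, 40)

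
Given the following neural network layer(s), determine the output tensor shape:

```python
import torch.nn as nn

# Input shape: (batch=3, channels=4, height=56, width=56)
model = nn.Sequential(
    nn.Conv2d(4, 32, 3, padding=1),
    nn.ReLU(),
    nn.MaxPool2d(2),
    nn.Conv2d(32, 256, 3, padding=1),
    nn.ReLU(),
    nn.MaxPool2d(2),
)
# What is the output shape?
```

Input: (3, 4, 56, 56) -> after first Conv2d: (3, 32, 56, 56) -> after first MaxPool2d: (3, 32, 28, 28) -> after second Conv2d: (3, 256, 28, 28) -> Output: (3, 256, 14, 14)

Answer: (3, 256, 14, 14)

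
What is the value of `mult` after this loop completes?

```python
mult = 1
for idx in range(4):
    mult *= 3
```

3^4 = 81
`mult` takes the values: 1 → 3 → 9 → 27 → 81

Answer: 81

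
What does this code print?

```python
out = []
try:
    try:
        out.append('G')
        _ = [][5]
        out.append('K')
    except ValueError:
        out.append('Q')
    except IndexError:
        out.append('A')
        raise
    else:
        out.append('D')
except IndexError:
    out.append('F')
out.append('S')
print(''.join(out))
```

Execution trace: 'G' (inner try body) → 'A' (inner except IndexError) → 'F' (outer except IndexError) → 'S' (after the try/except). Output: GAFS

Answer: GAFS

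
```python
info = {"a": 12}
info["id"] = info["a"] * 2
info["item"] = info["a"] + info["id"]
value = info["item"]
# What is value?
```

Trace:
`info = {"a": 12}` → info = {'a': 12}
`info["id"] = info["a"] * 2` → info = {'a': 12, 'id': 24}
`info["item"] = info["a"] + info["id"]` → info = {'a': 12, 'id': 24, 'item': 36}
`value = info["item"]` → value = 36
So value = 36

Answer: 36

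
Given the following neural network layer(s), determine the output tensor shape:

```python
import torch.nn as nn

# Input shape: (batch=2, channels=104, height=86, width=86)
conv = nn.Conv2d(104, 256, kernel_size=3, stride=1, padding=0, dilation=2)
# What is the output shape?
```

Input: (2, 104, 86, 86) -> Output: (2, 256, 82, 82)

Answer: (2, 256, 82, 82)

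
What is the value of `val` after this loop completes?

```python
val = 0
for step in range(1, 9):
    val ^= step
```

XOR of 1 to 8
`val` takes the values: 0 → 1 → 3 → 0 → 4 → 1 → 7 → 0 → 8

Answer: 8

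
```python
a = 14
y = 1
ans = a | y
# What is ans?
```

Trace:
`a = 14` → a = 14
`y = 1` → y = 1
`ans = a | y` → ans = 15
So ans = 15

Answer: 15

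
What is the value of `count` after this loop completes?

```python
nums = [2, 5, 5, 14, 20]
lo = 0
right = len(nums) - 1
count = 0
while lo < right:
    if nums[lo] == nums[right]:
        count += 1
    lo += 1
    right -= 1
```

Count matching pairs from ends
`count` takes the values: 0

Answer: 0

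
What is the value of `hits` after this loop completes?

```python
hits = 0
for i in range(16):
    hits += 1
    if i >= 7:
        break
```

Loop breaks when i reaches 7, hits is 8
`hits` takes the values: 0 → 1 → 2 → 3 → 4 → 5 → 6 → 7 → 8

Answer: 8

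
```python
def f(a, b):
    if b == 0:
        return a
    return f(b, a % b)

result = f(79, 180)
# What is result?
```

f(79, 180) -> f(180, 79) -> f(79, 22) -> f(22, 13) -> f(13, 9) -> f(9, 4) -> f(4, 1) -> f(1, 0) -> 1

Answer: 1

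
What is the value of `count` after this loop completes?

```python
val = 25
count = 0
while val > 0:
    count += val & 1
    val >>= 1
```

Count set bits in 25 (binary: 0b11001)
`count` takes the values: 0 → 1 → 2 → 3

Answer: 3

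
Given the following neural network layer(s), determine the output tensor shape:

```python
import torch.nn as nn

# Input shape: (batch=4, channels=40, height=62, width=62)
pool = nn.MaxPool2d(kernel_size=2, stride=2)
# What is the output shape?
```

Input: (4, 40, 62, 62) -> Output: (4, 40, 31, 31)

Answer: (4, 40, 31, 31)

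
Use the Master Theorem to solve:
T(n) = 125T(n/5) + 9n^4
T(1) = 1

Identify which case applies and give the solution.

a=125, b=5, f(n)=9n^4. log_5(125) = 3. Since c=4 > 3 and the regularity condition holds (125(n/5)^4 = (125/5^4)n^4 with 125/5^4 < 1), Case 3 applies: T(n) = Θ(f(n)) = O(n^4).

Answer: O(n^4) - Case 3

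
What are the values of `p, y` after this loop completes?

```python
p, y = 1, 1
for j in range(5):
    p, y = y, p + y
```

Fibonacci: after 5 iterations
`p, y` takes the values: (1, 1) → (1, 2) → (2, 3) → (3, 5) → (5, 8) → (8, 13)

Answer: 8, 13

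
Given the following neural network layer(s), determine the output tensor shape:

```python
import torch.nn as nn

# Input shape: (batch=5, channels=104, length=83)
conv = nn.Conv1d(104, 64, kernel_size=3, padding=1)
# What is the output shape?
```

Input: (5, 104, 83) -> Output: (5, 64, 83)

Answer: (5, 64, 83)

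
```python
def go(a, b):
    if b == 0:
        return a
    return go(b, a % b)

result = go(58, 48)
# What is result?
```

go(58, 48) -> go(48, 10) -> go(10, 8) -> go(8, 2) -> go(2, 0) -> 2

Answer: 2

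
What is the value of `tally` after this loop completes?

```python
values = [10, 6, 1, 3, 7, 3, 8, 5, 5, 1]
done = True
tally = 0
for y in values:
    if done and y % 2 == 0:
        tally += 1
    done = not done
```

Count even values at even positions
`tally` takes the values: 0 → 1 → 2

Answer: 2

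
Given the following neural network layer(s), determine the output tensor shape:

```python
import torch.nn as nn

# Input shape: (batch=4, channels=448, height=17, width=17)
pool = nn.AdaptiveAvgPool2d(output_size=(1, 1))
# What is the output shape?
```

Input: (4, 448, 17, 17) -> Output: (4, 448, 1, 1)

Answer: (4, 448, 1, 1)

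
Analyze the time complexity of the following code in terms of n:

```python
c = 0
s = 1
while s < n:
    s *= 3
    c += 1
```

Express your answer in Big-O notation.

Each loop level contributes: log n. Multiplying the contributions gives O(log n).

Answer: O(log n)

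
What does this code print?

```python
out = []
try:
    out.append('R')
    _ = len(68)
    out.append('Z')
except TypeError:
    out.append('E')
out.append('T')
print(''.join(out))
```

Execution trace: 'R' (try body) → 'E' (except TypeError) → 'T' (after the try/except). Output: RET

Answer: RET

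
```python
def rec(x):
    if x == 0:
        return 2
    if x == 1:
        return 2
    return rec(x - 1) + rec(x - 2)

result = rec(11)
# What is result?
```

Build up from base cases: rec(0)=2, rec(1)=2, rec(2)=4, rec(3)=6, rec(4)=10, rec(5)=16, rec(6)=26, ..., rec(11)=288

Answer: 288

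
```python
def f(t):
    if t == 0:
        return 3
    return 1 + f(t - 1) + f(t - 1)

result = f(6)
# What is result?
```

f(t) = 1 + 2·f(t-1), f(0)=3. Closed form: (3+1)·2^6 - 1 = 255.

Answer: 255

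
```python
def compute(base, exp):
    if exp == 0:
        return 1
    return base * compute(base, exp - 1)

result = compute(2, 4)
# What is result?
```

compute(2, 4) = 2 * 2 * 2 * 2 = 16

Answer: 16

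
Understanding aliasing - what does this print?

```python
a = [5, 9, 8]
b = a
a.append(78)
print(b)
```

Key concept: basic list aliasing.
Step by step:
`a = [5, 9, 8]` → a = [5, 9, 8]
`b = a` → b = [5, 9, 8] (same object as a)
`a.append(78)` → a = [5, 9, 8, 78] (same object as b); b = [5, 9, 8, 78] (same object as a)
`print(b)` → prints [5, 9, 8, 78]

Answer: [5, 9, 8, 78]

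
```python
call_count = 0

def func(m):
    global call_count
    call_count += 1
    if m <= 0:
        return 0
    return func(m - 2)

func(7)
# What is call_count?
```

Linear recursion stepping by 2: 5 calls from m=7 down to ≤0.

Answer: 5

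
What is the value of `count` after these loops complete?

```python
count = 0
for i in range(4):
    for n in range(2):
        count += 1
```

4 * 2 = 8
`count` takes the values: 0 → 1 → 2 → 3 → 4 → 5 → 6 → 7 → 8

Answer: 8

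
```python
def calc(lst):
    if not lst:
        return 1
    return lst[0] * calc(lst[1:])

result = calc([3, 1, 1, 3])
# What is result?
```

Product over [3, 1, 1, 3] = 3 * 1 * 1 * 3 = 9

Answer: 9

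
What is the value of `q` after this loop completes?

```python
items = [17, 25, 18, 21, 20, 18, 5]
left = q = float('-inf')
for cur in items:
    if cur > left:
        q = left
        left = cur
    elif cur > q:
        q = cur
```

Second largest (with repeats) in [17, 25, 18, 21, 20, 18, 5]
`q` takes the values: -inf → 17 → 18 → 21

Answer: 21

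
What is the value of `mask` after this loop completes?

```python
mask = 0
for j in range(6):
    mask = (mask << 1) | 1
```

Build 6 consecutive 1-bits: 0b111111
`mask` takes the values: 0 → 1 → 3 → 7 → 15 → 31 → 63

Answer: 63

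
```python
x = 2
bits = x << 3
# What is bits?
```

Trace:
`x = 2` → x = 2
`bits = x << 3` → bits = 16
So bits = 16

Answer: 16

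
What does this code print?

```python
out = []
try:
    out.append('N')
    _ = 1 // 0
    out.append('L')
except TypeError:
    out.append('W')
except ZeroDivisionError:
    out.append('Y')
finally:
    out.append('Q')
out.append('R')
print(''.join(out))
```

Execution trace: 'N' (try body) → 'Y' (except ZeroDivisionError) → 'Q' (finally) → 'R' (after the try/except). Output: NYQR

Answer: NYQR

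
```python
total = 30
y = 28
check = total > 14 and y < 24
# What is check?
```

Trace:
`total = 30` → total = 30
`y = 28` → y = 28
`check = total > 14 and y < 24` → check = False
So check = False

Answer: False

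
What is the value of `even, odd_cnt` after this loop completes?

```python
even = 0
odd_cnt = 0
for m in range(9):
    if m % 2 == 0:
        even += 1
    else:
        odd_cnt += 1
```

Count evens and odds in range(9)
`even, odd_cnt` takes the values: (0, 0) → (1, 0) → (1, 1) → (2, 1) → (2, 2) → (3, 2) → (3, 3) → (4, 3) → (4, 4) → (5, 4)

Answer: 5, 4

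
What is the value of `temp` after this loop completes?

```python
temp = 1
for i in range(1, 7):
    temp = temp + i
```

Start at 1, add 1 through 6
`temp` takes the values: 1 → 2 → 4 → 7 → 11 → 16 → 22

Answer: 22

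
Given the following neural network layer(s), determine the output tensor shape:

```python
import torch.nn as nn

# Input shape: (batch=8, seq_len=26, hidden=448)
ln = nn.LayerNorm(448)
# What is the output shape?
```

Input: (8, 26, 448) -> Output: (8, 26, 448)

Answer: (8, 26, 448)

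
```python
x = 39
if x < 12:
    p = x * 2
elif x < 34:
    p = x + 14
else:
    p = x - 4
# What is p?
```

Trace:
`x = 39` → x = 39
`if x < 12: ...` → x < 12 is False, x < 34 is False, take else branch → p = 35
So p = 35

Answer: 35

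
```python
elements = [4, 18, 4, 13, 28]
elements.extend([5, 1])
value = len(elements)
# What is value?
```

Trace:
`elements = [4, 18, 4, 13, 28]` → elements = [4, 18, 4, 13, 28]
`elements.extend([5, 1])` → elements = [4, 18, 4, 13, 28, 5, 1]
`value = len(elements)` → value = 7
So value = 7

Answer: 7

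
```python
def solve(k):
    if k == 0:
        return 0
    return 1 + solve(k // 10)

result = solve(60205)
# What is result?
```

Count of digits of 60205: 5

Answer: 5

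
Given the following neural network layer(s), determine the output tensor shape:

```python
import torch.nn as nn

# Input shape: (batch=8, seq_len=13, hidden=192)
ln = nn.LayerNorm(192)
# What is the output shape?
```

Input: (8, 13, 192) -> Output: (8, 13, 192)

Answer: (8, 13, 192)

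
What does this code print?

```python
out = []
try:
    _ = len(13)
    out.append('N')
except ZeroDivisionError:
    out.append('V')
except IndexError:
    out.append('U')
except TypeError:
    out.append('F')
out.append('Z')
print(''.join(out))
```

Execution trace: 'F' (except TypeError) → 'Z' (after the try/except). Output: FZ

Answer: FZ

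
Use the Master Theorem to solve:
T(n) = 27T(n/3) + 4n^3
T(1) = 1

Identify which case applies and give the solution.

a=27, b=3, f(n)=4n^3. log_3(27) = 3. Since c=3 = 3, Case 2 applies: T(n) = Θ(n^log_b(a) · log n) = O(n^3 log n).

Answer: O(n^3 log n) - Case 2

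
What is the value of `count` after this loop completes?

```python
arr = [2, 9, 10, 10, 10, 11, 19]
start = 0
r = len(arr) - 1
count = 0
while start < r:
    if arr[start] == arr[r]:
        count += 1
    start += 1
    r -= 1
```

Count matching pairs from ends
`count` takes the values: 0 → 1

Answer: 1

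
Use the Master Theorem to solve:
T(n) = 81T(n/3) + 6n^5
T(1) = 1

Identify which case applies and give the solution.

a=81, b=3, f(n)=6n^5. log_3(81) = 4. Since c=5 > 4 and the regularity condition holds (81(n/3)^5 = (81/3^5)n^5 with 81/3^5 < 1), Case 3 applies: T(n) = Θ(f(n)) = O(n^5).

Answer: O(n^5) - Case 3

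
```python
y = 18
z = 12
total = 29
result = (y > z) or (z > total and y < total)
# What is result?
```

Trace:
`y = 18` → y = 18
`z = 12` → z = 12
`total = 29` → total = 29
`result = (y > z) or (z > total and y < total)` → result = True
So result = True

Answer: True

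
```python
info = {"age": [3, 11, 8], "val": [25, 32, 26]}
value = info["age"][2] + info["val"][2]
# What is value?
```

Trace:
`info = {"age": [3, 11, 8], "val": [25, 32, 26]}` → info = {'age': [3, 11, 8], 'val': [25, 32, 26]}
`value = info["age"][2] + info["val"][2]` → value = 34
So value = 34

Answer: 34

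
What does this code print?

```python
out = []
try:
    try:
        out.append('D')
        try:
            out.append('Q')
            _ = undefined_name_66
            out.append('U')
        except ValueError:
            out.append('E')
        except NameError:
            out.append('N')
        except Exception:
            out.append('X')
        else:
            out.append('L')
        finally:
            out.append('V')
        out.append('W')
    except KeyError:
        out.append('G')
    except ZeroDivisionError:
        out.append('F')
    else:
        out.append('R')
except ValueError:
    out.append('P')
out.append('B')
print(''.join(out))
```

Execution trace: 'D' (try body) → 'Q' (inner try body) → 'N' (inner except NameError) → 'V' (inner finally) → 'W' (try body, no exception) → 'R' (else) → 'B' (after the try/except). Output: DQNVWRB

Answer: DQNVWRB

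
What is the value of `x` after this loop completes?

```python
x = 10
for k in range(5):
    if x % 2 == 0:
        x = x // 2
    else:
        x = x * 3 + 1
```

Collatz-style transformation from 10
`x` takes the values: 10 → 5 → 16 → 8 → 4 → 2

Answer: 2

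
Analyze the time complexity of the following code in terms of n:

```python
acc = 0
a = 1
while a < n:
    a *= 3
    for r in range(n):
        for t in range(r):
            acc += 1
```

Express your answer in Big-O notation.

Each loop level contributes: log n × n × n. Multiplying the contributions gives O(n^2 log n).

Answer: O(n^2 log n)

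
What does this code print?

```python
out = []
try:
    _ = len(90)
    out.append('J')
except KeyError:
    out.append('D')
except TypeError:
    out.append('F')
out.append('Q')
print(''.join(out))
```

Execution trace: 'F' (except TypeError) → 'Q' (after the try/except). Output: FQ

Answer: FQ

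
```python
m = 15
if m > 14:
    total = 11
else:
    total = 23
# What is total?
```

Trace:
`m = 15` → m = 15
`if m > 14: ...` → m > 14 is True → total = 11
So total = 11

Answer: 11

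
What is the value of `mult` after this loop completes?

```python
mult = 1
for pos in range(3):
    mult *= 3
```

3^3 = 27
`mult` takes the values: 1 → 3 → 9 → 27

Answer: 27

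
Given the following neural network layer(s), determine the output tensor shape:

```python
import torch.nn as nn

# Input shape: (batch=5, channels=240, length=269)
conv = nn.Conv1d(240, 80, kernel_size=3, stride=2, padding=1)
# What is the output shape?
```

Input: (5, 240, 269) -> Output: (5, 80, 135)

Answer: (5, 80, 135)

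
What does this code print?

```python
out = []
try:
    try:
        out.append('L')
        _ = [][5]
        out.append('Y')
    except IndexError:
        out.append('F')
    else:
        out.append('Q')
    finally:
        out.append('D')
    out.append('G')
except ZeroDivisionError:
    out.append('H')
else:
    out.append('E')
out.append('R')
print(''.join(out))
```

Execution trace: 'L' (inner try body) → 'F' (inner except IndexError) → 'D' (inner finally) → 'G' (try body, no exception) → 'E' (else) → 'R' (after the try/except). Output: LFDGER

Answer: LFDGER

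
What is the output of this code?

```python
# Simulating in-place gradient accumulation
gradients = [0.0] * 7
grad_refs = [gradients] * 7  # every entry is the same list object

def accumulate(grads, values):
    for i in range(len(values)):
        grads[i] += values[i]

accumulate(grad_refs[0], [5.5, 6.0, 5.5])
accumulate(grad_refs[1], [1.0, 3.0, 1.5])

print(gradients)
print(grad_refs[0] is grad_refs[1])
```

Key concept: gradient accumulation aliasing.
Step by step:
`gradients = [0.0] * 7` → gradients = [0.0, 0.0, 0.0, 0.0, 0.0, 0.0, 0.0]
`grad_refs = [gradients] * 7` → grad_refs = [[0.0, 0.0, 0.0, 0.0, 0.0, 0.0, 0.0], [0.0, 0.0, 0.0, 0.0, 0.0, 0.0, 0.0], [0.0, 0.0, 0.0, 0.0, 0.0, 0.0, 0.0], [0.0, 0.0, 0.0, 0.0, 0.0, 0.0, 0.0], [0.0, 0.0, 0.0, 0.0, 0.0, 0.0, 0.0], [0.0, 0.0, 0.0, 0.0, 0.0, 0.0, 0.0], [0.0, 0.0, 0.0, 0.0, 0.0, 0.0, 0.0]]
`accumulate(grad_refs[0], [5.5, 6.0, 5.5])` → gradients = [5.5, 6.0, 5.5, 0.0, 0.0, 0.0, 0.0]; grad_refs = [[5.5, 6.0, 5.5, 0.0, 0.0, 0.0, 0.0], [5.5, 6.0, 5.5, 0.0, 0.0, 0.0, 0.0], [5.5, 6.0, 5.5, 0.0, 0.0, 0.0, 0.0], [5.5, 6.0, 5.5, 0.0, 0.0, 0.0, 0.0], [5.5, 6.0, 5.5, 0.0, 0.0, 0.0, 0.0], [5.5, 6.0, 5.5, 0.0, 0.0, 0.0, 0.0], [5.5, 6.0, 5.5, 0.0, 0.0, 0.0, 0.0]]
`accumulate(grad_refs[1], [1.0, 3.0, 1.5])` → gradients = [6.5, 9.0, 7.0, 0.0, 0.0, 0.0, 0.0]; grad_refs = [[6.5, 9.0, 7.0, 0.0, 0.0, 0.0, 0.0], [6.5, 9.0, 7.0, 0.0, 0.0, 0.0, 0.0], [6.5, 9.0, 7.0, 0.0, 0.0, 0.0, 0.0], [6.5, 9.0, 7.0, 0.0, 0.0, 0.0, 0.0], [6.5, 9.0, 7.0, 0.0, 0.0, 0.0, 0.0], [6.5, 9.0, 7.0, 0.0, 0.0, 0.0, 0.0], [6.5, 9.0, 7.0, 0.0, 0.0, 0.0, 0.0]]
`print(gradients)` → prints [6.5, 9.0, 7.0, 0.0, 0.0, 0.0, 0.0]
`print(grad_refs[0] is grad_refs[1])` → prints True

Answer:
[6.5, 9.0, 7.0, 0.0, 0.0, 0.0, 0.0]
True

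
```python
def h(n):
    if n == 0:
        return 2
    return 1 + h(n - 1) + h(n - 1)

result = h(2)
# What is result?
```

h(n) = 1 + 2·h(n-1), h(0)=2. Closed form: (2+1)·2^2 - 1 = 11.

Answer: 11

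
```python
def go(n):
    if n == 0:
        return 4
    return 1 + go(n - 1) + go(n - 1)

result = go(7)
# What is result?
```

go(n) = 1 + 2·go(n-1), go(0)=4. Closed form: (4+1)·2^7 - 1 = 639.

Answer: 639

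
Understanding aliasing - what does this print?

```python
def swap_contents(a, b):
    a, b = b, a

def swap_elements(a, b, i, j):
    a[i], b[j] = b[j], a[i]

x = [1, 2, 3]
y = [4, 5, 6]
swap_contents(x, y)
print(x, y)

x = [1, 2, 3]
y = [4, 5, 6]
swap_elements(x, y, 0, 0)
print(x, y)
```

Key concept: parameter rebinding vs mutation.
Step by step:
`x = [1, 2, 3]` → x = [1, 2, 3]
`y = [4, 5, 6]` → y = [4, 5, 6]
`swap_contents(x, y)` → no visible change to tracked variables
`print(x, y)` → prints [1, 2, 3] [4, 5, 6]
`x = [1, 2, 3]` → x = [1, 2, 3]
`y = [4, 5, 6]` → y = [4, 5, 6]
`swap_elements(x, y, 0, 0)` → x = [4, 2, 3]; y = [1, 5, 6]
`print(x, y)` → prints [4, 2, 3] [1, 5, 6]

Answer:
[1, 2, 3] [4, 5, 6]
[4, 2, 3] [1, 5, 6]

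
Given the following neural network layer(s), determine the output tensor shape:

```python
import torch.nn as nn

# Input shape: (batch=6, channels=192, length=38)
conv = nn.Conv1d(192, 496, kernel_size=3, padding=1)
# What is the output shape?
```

Input: (6, 192, 38) -> Output: (6, 496, 38)

Answer: (6, 496, 38)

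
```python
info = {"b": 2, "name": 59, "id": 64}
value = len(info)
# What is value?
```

Trace:
`info = {"b": 2, "name": 59, "id": 64}` → info = {'b': 2, 'name': 59, 'id': 64}
`value = len(info)` → value = 3
So value = 3

Answer: 3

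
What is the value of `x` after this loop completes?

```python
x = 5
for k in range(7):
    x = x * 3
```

Multiply by 3, 7 times: 5 * 3^7 = 10935
`x` takes the values: 5 → 15 → 45 → 135 → 405 → 1215 → 3645 → 10935

Answer: 10935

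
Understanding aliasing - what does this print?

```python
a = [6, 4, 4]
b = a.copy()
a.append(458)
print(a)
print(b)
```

Key concept: list.copy() creates independent copy.
Step by step:
`a = [6, 4, 4]` → a = [6, 4, 4]
`b = a.copy()` → b = [6, 4, 4]
`a.append(458)` → a = [6, 4, 4, 458]
`print(a)` → prints [6, 4, 4, 458]
`print(b)` → prints [6, 4, 4]

Answer:
[6, 4, 4, 458]
[6, 4, 4]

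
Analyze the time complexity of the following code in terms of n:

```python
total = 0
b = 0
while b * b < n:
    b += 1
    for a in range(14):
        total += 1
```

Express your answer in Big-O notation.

Each loop level contributes: √n × 1. Multiplying the contributions gives O(√n).

Answer: O(√n)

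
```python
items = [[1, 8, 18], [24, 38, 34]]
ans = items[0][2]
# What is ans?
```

Trace:
`items = [[1, 8, 18], [24, 38, 34]]` → items = [[1, 8, 18], [24, 38, 34]]
`ans = items[0][2]` → ans = 18
So ans = 18

Answer: 18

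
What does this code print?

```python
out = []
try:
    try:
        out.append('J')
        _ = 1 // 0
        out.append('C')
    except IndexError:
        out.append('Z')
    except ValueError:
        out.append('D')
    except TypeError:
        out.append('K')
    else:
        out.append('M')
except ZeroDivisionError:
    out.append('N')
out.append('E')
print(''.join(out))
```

Execution trace: 'J' (inner try body) → 'N' (outer except ZeroDivisionError) → 'E' (after the try/except). Output: JNE

Answer: JNE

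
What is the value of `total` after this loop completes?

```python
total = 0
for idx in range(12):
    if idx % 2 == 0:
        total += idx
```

Sum of even numbers 0 to 11
`total` takes the values: 0 → 2 → 6 → 12 → 20 → 30

Answer: 30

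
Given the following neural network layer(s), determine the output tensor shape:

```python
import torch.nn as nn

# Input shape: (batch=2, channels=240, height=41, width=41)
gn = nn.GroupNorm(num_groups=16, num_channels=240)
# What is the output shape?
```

Input: (2, 240, 41, 41) -> Output: (2, 240, 41, 41)

Answer: (2, 240, 41, 41)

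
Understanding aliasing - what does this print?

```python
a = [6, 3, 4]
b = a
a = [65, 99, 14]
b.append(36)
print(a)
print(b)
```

Key concept: rebinding vs mutation: a is rebound to a new list, b still points at the original.
Step by step:
`a = [6, 3, 4]` → a = [6, 3, 4]
`b = a` → b = [6, 3, 4] (same object as a)
`a = [65, 99, 14]` → a = [65, 99, 14]
`b.append(36)` → b = [6, 3, 4, 36]
`print(a)` → prints [65, 99, 14]
`print(b)` → prints [6, 3, 4, 36]

Answer:
[65, 99, 14]
[6, 3, 4, 36]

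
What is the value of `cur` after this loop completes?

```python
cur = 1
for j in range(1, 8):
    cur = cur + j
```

Start at 1, add 1 through 7
`cur` takes the values: 1 → 2 → 4 → 7 → 11 → 16 → 22 → 29

Answer: 29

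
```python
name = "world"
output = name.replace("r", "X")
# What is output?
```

Trace:
`name = "world"` → name = 'world'
`output = name.replace("r", "X")` → output = 'woXld'
So output = 'woXld'

Answer: 'woXld'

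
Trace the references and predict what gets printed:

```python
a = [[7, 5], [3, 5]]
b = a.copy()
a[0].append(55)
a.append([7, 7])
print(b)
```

Key concept: shallow copy with nested lists.
Step by step:
`a = [[7, 5], [3, 5]]` → a = [[7, 5], [3, 5]]
`b = a.copy()` → b = [[7, 5], [3, 5]]
`a[0].append(55)` → a = [[7, 5, 55], [3, 5]]; b = [[7, 5, 55], [3, 5]]
`a.append([7, 7])` → a = [[7, 5, 55], [3, 5], [7, 7]]
`print(b)` → prints [[7, 5, 55], [3, 5]]

Answer: [[7, 5, 55], [3, 5]]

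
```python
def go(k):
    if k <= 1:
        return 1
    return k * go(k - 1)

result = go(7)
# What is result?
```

go(7) = 7 * 6 * 5 * 4 * 3 * 2 * 1 = 5040

Answer: 5040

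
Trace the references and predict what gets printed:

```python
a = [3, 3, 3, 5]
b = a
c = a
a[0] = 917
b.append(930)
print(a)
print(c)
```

Key concept: multiple aliases.
Step by step:
`a = [3, 3, 3, 5]` → a = [3, 3, 3, 5]
`b = a` → b = [3, 3, 3, 5] (same object as a)
`c = a` → c = [3, 3, 3, 5] (same object as a, b)
`a[0] = 917` → a = [917, 3, 3, 5] (same object as b, c); b = [917, 3, 3, 5] (same object as a, c); c = [917, 3, 3, 5] (same object as a, b)
`b.append(930)` → a = [917, 3, 3, 5, 930] (same object as b, c); b = [917, 3, 3, 5, 930] (same object as a, c); c = [917, 3, 3, 5, 930] (same object as a, b)
`print(a)` → prints [917, 3, 3, 5, 930]
`print(c)` → prints [917, 3, 3, 5, 930]

Answer:
[917, 3, 3, 5, 930]
[917, 3, 3, 5, 930]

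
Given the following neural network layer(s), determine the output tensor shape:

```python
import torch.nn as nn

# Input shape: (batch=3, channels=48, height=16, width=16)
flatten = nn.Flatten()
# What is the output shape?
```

Input: (3, 48, 16, 16) -> Output: (3, 12288)

Answer: (3, 12288)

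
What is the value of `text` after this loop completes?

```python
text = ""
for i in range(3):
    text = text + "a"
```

Repeat 'a' 3 times
`text` takes the values: "" → "a" → "aa" → "aaa"

Answer: "aaa"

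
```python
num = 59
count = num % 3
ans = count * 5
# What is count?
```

Trace:
`num = 59` → num = 59
`count = num % 3` → count = 2
`ans = count * 5` → ans = 10
So count = 2

Answer: 2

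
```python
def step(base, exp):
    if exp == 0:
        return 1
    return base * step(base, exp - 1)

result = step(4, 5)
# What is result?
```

step(4, 5) = 4 * 4 * 4 * 4 * 4 = 1024

Answer: 1024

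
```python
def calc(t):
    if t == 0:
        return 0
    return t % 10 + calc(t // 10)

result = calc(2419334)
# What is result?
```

Sum of digits of 2419334: 4 + 3 + 3 + 9 + 1 + 4 + 2 = 26

Answer: 26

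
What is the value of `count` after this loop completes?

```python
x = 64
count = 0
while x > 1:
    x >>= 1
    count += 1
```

Count right shifts until 1
`count` takes the values: 0 → 1 → 2 → 3 → 4 → 5 → 6

Answer: 6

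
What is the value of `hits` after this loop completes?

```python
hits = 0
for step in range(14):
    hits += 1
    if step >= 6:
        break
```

Loop breaks when step reaches 6, hits is 7
`hits` takes the values: 0 → 1 → 2 → 3 → 4 → 5 → 6 → 7

Answer: 7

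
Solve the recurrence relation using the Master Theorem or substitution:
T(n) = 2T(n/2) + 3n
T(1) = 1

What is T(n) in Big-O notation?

By Master Theorem: a=2, b=2, f(n)=3n. Since log_2(2) = 1 and f(n) = Θ(n^1), Case 2 applies. T(n) = O(n log n).

Answer: O(n log n)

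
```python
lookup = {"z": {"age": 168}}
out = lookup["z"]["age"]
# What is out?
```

Trace:
`lookup = {"z": {"age": 168}}` → lookup = {'z': {'age': 168}}
`out = lookup["z"]["age"]` → out = 168
So out = 168

Answer: 168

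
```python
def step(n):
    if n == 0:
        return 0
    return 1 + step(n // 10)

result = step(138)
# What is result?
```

Count of digits of 138: 3

Answer: 3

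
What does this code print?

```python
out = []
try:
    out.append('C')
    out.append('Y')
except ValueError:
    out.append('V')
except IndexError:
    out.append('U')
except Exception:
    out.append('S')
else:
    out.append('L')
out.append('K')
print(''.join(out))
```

Execution trace: 'C' (try body) → 'Y' (try body, no exception) → 'L' (else) → 'K' (after the try/except). Output: CYLK

Answer: CYLK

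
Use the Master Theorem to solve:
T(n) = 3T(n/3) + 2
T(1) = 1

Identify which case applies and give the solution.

a=3, b=3, f(n)=2. log_3(3) = 1. Since c=0 < 1, Case 1 applies: T(n) = Θ(n^log_b(a)) = O(n).

Answer: O(n) - Case 1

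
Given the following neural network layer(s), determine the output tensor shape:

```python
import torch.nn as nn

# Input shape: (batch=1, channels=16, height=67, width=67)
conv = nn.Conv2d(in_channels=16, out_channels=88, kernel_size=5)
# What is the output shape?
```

Input: (1, 16, 67, 67) -> Output: (1, 88, 63, 63)

Answer: (1, 88, 63, 63)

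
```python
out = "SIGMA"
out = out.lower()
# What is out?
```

Trace:
`out = "SIGMA"` → out = 'SIGMA'
`out = out.lower()` → out = 'sigma'
So out = 'sigma'

Answer: 'sigma'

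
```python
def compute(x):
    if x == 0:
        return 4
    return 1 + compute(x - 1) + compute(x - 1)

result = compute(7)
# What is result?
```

compute(x) = 1 + 2·compute(x-1), compute(0)=4. Closed form: (4+1)·2^7 - 1 = 639.

Answer: 639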